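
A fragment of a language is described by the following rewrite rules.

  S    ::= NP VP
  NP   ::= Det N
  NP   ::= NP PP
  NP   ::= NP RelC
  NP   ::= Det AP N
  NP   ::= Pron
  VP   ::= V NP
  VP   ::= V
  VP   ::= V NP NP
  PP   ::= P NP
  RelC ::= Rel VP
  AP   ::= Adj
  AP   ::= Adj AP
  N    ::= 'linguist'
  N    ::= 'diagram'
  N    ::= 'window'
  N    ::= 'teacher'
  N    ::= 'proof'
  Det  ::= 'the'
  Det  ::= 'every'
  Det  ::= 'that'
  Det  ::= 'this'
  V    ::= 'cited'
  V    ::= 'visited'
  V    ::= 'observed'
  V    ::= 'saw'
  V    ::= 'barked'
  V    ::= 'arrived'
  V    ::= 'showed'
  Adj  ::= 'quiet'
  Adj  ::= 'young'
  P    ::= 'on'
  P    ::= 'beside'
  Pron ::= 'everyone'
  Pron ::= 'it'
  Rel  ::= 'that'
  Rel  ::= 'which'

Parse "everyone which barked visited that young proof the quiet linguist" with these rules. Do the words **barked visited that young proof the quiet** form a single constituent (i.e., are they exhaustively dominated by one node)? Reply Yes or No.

No

[S [NP [NP [Pron everyone]] [RelC [Rel which] [VP [V barked]]]] [VP [V visited] [NP [Det that] [AP [Adj young]] [N proof]] [NP [Det the] [AP [Adj quiet]] [N linguist]]]]
The smallest constituent containing 'barked visited that young proof the quiet' is the S spanning 'everyone which barked visited that young proof the quiet linguist'; no single node in the tree dominates exactly the given words.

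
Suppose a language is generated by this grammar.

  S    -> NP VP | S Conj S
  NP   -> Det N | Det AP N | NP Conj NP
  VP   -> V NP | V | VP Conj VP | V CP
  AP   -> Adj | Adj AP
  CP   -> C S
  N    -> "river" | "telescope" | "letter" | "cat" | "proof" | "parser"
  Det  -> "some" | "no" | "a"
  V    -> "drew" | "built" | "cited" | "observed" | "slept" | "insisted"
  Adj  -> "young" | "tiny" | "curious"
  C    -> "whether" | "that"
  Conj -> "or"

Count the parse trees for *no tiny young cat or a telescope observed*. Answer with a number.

1

[S [NP [NP [Det no] [AP [Adj tiny] [AP [Adj young]]] [N cat]] [Conj or] [NP [Det a] [N telescope]]] [VP [V observed]]]
No rule offers an alternative attachment or grouping for any span, so this is the only derivation.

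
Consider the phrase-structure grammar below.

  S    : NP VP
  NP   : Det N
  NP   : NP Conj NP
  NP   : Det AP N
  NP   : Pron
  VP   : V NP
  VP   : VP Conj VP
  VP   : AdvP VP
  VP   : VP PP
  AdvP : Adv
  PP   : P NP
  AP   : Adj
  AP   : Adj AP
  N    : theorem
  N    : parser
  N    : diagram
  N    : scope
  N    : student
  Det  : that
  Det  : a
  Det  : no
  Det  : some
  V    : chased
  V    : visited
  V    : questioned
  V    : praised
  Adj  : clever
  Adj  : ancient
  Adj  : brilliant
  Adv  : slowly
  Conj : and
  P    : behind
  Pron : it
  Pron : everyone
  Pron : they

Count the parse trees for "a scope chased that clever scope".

1

[S [NP [Det a] [N scope]] [VP [V chased] [NP [Det that] [AP [Adj clever]] [N scope]]]]
No rule offers an alternative attachment or grouping for any span, so this is the only derivation.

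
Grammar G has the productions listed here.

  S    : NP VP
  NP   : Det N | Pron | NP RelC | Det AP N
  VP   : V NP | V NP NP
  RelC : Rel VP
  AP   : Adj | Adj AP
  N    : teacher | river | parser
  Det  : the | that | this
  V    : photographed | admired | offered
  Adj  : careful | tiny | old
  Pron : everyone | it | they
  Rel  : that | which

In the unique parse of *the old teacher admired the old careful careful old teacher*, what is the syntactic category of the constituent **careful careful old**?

AP

[S [NP [Det the] [AP [Adj old]] [N teacher]] [VP [V admired] [NP [Det the] [AP [Adj old] [AP [Adj careful] [AP [Adj careful] [AP [Adj old]]]]] [N teacher]]]]
The span 'careful careful old' is the AP node built by AP → Adj AP.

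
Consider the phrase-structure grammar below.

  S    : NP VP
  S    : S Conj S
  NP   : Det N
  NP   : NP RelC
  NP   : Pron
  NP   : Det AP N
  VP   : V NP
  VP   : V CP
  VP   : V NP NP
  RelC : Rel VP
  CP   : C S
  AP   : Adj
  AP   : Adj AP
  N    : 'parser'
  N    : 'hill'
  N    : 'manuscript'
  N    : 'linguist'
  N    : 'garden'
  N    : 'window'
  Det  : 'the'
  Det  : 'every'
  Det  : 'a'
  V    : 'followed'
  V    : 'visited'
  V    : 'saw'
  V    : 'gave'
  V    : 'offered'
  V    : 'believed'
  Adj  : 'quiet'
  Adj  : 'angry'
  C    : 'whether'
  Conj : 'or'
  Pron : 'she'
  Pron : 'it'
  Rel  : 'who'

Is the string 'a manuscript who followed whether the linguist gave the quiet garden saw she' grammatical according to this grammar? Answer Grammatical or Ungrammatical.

Grammatical

[S [NP [NP [Det a] [N manuscript]] [RelC [Rel who] [VP [V followed] [CP [C whether] [S [NP [Det the] [N linguist]] [VP [V gave] [NP [Det the] [AP [Adj quiet]] [N garden]]]]]]]] [VP [V saw] [NP [Pron she]]]]
Every word is introduced by a lexical rule and the phrasal rules combine the resulting categories into a single S.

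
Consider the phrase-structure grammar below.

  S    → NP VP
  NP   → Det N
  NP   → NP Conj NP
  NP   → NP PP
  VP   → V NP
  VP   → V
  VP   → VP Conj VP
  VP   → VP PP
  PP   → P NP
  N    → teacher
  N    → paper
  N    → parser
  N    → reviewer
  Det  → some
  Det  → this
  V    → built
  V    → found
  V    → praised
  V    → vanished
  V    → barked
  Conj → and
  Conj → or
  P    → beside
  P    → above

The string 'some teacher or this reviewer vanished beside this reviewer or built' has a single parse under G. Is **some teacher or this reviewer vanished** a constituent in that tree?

No

[S [NP [NP [Det some] [N teacher]] [Conj or] [NP [Det this] [N reviewer]]] [VP [VP [VP [V vanished]] [PP [P beside] [NP [Det this] [N reviewer]]]] [Conj or] [VP [V built]]]]
The smallest constituent containing 'some teacher or this reviewer vanished' is the S spanning 'some teacher or this reviewer vanished beside this reviewer or built'; no single node in the tree dominates exactly the given words.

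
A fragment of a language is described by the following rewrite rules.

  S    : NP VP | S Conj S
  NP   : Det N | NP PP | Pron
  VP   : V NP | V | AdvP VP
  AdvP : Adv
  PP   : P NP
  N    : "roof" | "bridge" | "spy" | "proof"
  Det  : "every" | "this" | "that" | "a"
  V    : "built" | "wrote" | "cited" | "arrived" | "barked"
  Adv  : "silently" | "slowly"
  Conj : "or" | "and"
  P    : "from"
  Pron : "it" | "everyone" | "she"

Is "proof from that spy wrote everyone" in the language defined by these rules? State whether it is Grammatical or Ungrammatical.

Ungrammatical

For S → NP VP, no prefix of the string parses as an NP. The alternative S rule S → S Conj S likewise has no satisfying split.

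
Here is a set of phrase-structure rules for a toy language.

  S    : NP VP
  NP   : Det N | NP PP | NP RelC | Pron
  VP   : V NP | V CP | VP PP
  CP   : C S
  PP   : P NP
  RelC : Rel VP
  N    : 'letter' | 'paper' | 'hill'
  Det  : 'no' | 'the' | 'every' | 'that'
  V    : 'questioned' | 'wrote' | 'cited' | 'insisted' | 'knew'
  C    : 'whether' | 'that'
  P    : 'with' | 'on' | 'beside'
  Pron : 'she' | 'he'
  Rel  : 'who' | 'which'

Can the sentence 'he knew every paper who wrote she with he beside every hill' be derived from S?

Grammatical

[S [NP [Pron he]] [VP [V knew] [NP [NP [NP [Det every] [N paper]] [RelC [Rel who] [VP [V wrote] [NP [Pron she]]]]] [PP [P with] [NP [NP [Pron he]] [PP [P beside] [NP [Det every] [N hill]]]]]]]]
Every word is introduced by a lexical rule and the phrasal rules combine the resulting categories into a single S.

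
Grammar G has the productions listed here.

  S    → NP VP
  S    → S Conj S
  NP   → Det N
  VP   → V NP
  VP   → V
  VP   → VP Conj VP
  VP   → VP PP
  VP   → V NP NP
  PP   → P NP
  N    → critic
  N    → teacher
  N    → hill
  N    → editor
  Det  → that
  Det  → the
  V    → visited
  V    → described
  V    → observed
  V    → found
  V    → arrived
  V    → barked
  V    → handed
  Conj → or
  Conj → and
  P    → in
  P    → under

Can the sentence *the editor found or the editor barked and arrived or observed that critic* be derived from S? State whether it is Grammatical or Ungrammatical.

Grammatical

[S [S [NP [Det the] [N editor]] [VP [V found]]] [Conj or] [S [NP [Det the] [N editor]] [VP [VP [V barked]] [Conj and] [VP [VP [V arrived]] [Conj or] [VP [V observed] [NP [Det that] [N critic]]]]]]]
Each bracket corresponds to one application of a listed rule, so the string is derivable from S.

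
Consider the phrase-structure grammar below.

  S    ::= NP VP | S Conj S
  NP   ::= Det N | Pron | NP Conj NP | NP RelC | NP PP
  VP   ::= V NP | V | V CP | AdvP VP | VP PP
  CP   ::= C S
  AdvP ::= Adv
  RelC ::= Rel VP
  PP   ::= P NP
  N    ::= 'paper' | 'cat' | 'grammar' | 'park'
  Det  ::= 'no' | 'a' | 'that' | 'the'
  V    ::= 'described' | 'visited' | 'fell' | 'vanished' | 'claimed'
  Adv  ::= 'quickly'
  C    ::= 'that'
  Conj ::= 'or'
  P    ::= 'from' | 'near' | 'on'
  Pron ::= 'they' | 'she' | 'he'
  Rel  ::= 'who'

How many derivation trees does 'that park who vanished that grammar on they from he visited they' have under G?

Two of the 9 distinct bracketings:
[S [NP [NP [Det that] [N park]] [RelC [Rel who] [VP [V vanished] [NP [NP [Det that] [N grammar]] [PP [P on] [NP [NP [Pron they]] [PP [P from] [NP [Pron he]]]]]]]]] [VP [V visited] [NP [Pron they]]]]
[S [NP [NP [Det that] [N park]] [RelC [Rel who] [VP [V vanished] [NP [NP [NP [Det that] [N grammar]] [PP [P on] [NP [Pron they]]]] [PP [P from] [NP [Pron he]]]]]]] [VP [V visited] [NP [Pron they]]]]
The trees differ in how a recursive rule is bracketed over the same span.

9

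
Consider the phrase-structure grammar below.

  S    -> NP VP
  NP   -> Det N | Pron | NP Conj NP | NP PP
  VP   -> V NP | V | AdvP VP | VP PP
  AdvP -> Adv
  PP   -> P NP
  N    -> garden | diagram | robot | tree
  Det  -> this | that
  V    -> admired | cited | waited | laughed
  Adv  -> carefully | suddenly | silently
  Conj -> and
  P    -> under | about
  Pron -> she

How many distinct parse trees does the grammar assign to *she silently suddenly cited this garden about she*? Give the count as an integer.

4

Two of the 4 distinct bracketings:
[S [NP [Pron she]] [VP [AdvP [Adv silently]] [VP [AdvP [Adv suddenly]] [VP [V cited] [NP [NP [Det this] [N garden]] [PP [P about] [NP [Pron she]]]]]]]]
[S [NP [Pron she]] [VP [AdvP [Adv silently]] [VP [AdvP [Adv suddenly]] [VP [VP [V cited] [NP [Det this] [N garden]]] [PP [P about] [NP [Pron she]]]]]]]
The difference turns on whether NP → NP PP is used at the relevant span, versus an alternative expansion of NP.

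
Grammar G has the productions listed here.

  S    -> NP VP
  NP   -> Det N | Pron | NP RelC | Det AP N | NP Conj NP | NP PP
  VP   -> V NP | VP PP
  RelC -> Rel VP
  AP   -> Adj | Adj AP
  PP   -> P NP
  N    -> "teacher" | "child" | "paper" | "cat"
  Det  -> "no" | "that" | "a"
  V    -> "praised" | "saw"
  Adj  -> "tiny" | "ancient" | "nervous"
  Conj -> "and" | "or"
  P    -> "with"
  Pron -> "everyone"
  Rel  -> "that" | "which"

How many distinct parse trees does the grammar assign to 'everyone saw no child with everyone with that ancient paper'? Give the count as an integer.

Two of the 5 distinct bracketings:
[S [NP [Pron everyone]] [VP [V saw] [NP [NP [Det no] [N child]] [PP [P with] [NP [NP [Pron everyone]] [PP [P with] [NP [Det that] [AP [Adj ancient]] [N paper]]]]]]]]
[S [NP [Pron everyone]] [VP [V saw] [NP [NP [NP [Det no] [N child]] [PP [P with] [NP [Pron everyone]]]] [PP [P with] [NP [Det that] [AP [Adj ancient]] [N paper]]]]]]
The trees differ in how a recursive rule is bracketed over the same span.

5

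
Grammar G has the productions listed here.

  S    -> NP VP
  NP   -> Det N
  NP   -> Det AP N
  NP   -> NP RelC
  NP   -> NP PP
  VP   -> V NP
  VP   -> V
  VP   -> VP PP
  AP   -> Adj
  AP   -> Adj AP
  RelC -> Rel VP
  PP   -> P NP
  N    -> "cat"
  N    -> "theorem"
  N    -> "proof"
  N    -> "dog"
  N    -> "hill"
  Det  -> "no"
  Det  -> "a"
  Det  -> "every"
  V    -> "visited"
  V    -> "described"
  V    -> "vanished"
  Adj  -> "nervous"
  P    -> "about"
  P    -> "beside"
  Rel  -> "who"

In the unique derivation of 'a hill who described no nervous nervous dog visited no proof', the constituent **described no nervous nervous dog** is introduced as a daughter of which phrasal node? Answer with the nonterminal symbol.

RelC

[S [NP [NP [Det a] [N hill]] [RelC [Rel who] [VP [V described] [NP [Det no] [AP [Adj nervous] [AP [Adj nervous]]] [N dog]]]]] [VP [V visited] [NP [Det no] [N proof]]]]
The span 'described no nervous nervous dog' is the VP node built by VP → V NP.
Its mother is the RelC built by RelC → Rel VP.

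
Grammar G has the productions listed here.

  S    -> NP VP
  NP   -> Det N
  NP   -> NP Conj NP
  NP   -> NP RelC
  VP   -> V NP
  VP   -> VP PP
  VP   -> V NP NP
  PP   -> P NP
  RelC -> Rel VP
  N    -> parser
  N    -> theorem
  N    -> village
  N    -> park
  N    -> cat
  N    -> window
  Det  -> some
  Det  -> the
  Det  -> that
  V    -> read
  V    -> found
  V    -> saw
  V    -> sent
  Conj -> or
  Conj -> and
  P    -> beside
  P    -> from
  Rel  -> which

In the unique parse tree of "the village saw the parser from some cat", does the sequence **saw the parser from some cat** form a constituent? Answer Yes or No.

[S [NP [Det the] [N village]] [VP [VP [V saw] [NP [Det the] [N parser]]] [PP [P from] [NP [Det some] [N cat]]]]]
The words 'saw the parser from some cat' are exhaustively dominated by a single VP node (built by VP → VP PP), so they form a constituent.

Yes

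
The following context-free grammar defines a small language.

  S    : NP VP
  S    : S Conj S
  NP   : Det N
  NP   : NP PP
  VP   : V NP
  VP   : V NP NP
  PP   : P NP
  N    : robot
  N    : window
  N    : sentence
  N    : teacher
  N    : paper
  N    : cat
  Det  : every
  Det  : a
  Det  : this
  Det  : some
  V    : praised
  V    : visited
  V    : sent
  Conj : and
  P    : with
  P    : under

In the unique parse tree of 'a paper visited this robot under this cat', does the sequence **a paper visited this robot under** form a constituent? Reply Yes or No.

[S [NP [Det a] [N paper]] [VP [V visited] [NP [NP [Det this] [N robot]] [PP [P under] [NP [Det this] [N cat]]]]]]
The smallest constituent containing 'a paper visited this robot under' is the S spanning 'a paper visited this robot under this cat'; no single node in the tree dominates exactly the given words.

No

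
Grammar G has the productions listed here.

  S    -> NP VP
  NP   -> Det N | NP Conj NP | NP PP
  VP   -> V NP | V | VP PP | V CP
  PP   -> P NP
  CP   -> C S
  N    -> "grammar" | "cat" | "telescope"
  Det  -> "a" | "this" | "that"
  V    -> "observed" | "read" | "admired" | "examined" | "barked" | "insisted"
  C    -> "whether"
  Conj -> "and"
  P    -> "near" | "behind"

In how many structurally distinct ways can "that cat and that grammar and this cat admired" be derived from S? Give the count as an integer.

The two bracketings:
[S [NP [NP [Det that] [N cat]] [Conj and] [NP [NP [Det that] [N grammar]] [Conj and] [NP [Det this] [N cat]]]] [VP [V admired]]]
[S [NP [NP [NP [Det that] [N cat]] [Conj and] [NP [Det that] [N grammar]]] [Conj and] [NP [Det this] [N cat]]] [VP [V admired]]]
The trees differ in how a recursive rule is bracketed over the same span.

2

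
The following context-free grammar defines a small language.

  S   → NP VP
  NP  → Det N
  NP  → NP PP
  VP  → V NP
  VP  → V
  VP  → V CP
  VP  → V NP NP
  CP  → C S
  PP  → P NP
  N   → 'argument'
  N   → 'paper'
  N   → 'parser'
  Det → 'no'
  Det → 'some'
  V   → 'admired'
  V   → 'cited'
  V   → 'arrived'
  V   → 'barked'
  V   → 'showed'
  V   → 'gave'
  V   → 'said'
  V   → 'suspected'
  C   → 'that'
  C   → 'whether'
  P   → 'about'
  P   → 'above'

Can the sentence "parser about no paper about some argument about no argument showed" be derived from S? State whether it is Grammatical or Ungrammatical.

Ungrammatical

For S → NP VP, no prefix of the string parses as an NP.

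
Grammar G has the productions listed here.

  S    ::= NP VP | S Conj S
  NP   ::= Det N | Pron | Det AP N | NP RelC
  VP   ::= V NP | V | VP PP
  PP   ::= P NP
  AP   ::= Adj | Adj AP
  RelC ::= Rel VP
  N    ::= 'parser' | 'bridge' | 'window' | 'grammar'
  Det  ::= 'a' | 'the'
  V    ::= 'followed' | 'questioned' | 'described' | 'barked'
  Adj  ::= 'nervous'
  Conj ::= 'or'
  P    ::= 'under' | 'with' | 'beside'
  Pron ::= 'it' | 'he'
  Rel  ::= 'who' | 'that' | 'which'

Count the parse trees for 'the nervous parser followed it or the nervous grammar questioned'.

[S [S [NP [Det the] [AP [Adj nervous]] [N parser]] [VP [V followed] [NP [Pron it]]]] [Conj or] [S [NP [Det the] [AP [Adj nervous]] [N grammar]] [VP [V questioned]]]]
No rule offers an alternative attachment or grouping for any span, so this is the only derivation.

1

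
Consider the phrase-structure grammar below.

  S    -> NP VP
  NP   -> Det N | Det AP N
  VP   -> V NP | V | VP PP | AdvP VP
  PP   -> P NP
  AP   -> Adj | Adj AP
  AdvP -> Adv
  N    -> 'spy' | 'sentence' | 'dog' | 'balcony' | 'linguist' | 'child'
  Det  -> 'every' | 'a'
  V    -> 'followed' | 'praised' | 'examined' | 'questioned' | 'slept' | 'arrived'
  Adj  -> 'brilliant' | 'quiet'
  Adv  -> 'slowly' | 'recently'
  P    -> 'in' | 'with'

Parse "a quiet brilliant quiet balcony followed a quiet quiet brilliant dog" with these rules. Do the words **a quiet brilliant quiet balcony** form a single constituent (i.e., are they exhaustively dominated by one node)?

Yes

[S [NP [Det a] [AP [Adj quiet] [AP [Adj brilliant] [AP [Adj quiet]]]] [N balcony]] [VP [V followed] [NP [Det a] [AP [Adj quiet] [AP [Adj quiet] [AP [Adj brilliant]]]] [N dog]]]]
The words 'a quiet brilliant quiet balcony' are exhaustively dominated by a single NP node (built by NP → Det AP N), so they form a constituent.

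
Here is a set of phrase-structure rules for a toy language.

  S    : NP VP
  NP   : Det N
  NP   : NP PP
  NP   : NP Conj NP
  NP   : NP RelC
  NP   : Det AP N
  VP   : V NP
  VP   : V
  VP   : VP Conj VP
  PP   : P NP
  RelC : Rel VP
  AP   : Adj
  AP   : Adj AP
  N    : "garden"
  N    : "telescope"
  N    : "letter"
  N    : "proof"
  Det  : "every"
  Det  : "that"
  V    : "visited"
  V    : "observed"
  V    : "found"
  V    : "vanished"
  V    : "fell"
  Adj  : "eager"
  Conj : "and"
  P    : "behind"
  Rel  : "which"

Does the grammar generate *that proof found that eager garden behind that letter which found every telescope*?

[S [NP [Det that] [N proof]] [VP [V found] [NP [NP [Det that] [AP [Adj eager]] [N garden]] [PP [P behind] [NP [NP [Det that] [N letter]] [RelC [Rel which] [VP [V found] [NP [Det every] [N telescope]]]]]]]]]
Each bracket corresponds to one application of a listed rule, so the string is derivable from S.

Grammatical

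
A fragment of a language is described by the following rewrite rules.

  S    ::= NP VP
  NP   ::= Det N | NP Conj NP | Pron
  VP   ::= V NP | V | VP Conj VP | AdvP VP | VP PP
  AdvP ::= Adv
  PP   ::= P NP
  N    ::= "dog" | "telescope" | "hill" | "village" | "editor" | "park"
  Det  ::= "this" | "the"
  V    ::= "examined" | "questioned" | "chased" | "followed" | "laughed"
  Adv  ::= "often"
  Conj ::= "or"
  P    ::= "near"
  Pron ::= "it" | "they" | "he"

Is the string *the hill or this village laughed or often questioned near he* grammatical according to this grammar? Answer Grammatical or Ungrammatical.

S
  NP
    NP
      Det: the
      N: hill
    Conj: or
    NP
      Det: this
      N: village
  VP
    VP
      V: laughed
    Conj: or
    VP
      AdvP
        Adv: often
      VP
        VP
          V: questioned
        PP
          P: near
          NP
            Pron: he
The bracketing above is licensed at every node by one of the given productions, with S at the root.

Grammatical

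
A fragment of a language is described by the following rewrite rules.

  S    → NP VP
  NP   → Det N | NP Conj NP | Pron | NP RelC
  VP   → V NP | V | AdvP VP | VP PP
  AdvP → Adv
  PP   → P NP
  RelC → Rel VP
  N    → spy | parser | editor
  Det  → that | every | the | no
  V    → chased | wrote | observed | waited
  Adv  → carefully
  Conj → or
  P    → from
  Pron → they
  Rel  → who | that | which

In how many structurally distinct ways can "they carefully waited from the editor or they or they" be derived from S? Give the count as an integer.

Two of the 4 distinct bracketings:
[S [NP [Pron they]] [VP [AdvP [Adv carefully]] [VP [VP [V waited]] [PP [P from] [NP [NP [Det the] [N editor]] [Conj or] [NP [NP [Pron they]] [Conj or] [NP [Pron they]]]]]]]]
[S [NP [Pron they]] [VP [AdvP [Adv carefully]] [VP [VP [V waited]] [PP [P from] [NP [NP [NP [Det the] [N editor]] [Conj or] [NP [Pron they]]] [Conj or] [NP [Pron they]]]]]]]
The trees differ in how a recursive rule is bracketed over the same span.

4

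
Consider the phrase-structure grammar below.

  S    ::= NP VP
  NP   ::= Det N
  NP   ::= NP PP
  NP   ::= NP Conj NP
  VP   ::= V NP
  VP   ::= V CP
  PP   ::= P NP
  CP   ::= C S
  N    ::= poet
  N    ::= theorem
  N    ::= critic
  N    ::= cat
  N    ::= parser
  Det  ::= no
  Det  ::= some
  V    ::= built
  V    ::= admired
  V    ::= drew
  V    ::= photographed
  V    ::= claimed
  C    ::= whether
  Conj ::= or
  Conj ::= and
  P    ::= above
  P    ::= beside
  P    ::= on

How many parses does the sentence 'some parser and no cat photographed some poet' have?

[S [NP [NP [Det some] [N parser]] [Conj and] [NP [Det no] [N cat]]] [VP [V photographed] [NP [Det some] [N poet]]]]
No rule offers an alternative attachment or grouping for any span, so this is the only derivation.

1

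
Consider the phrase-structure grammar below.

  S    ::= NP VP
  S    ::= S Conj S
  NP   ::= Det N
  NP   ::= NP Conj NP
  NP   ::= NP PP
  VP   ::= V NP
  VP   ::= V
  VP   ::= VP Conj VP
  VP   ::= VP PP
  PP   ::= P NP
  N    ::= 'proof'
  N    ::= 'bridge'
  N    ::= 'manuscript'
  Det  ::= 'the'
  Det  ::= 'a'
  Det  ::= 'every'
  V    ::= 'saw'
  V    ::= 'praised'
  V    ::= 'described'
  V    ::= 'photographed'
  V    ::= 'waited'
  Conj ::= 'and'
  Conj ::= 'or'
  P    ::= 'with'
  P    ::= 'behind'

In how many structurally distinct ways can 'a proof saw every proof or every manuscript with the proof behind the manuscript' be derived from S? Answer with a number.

Two of the 9 distinct bracketings:
[S [NP [Det a] [N proof]] [VP [V saw] [NP [NP [Det every] [N proof]] [Conj or] [NP [NP [Det every] [N manuscript]] [PP [P with] [NP [NP [Det the] [N proof]] [PP [P behind] [NP [Det the] [N manuscript]]]]]]]]]
[S [NP [Det a] [N proof]] [VP [V saw] [NP [NP [Det every] [N proof]] [Conj or] [NP [NP [NP [Det every] [N manuscript]] [PP [P with] [NP [Det the] [N proof]]]] [PP [P behind] [NP [Det the] [N manuscript]]]]]]]
The trees differ in how a recursive rule is bracketed over the same span.

9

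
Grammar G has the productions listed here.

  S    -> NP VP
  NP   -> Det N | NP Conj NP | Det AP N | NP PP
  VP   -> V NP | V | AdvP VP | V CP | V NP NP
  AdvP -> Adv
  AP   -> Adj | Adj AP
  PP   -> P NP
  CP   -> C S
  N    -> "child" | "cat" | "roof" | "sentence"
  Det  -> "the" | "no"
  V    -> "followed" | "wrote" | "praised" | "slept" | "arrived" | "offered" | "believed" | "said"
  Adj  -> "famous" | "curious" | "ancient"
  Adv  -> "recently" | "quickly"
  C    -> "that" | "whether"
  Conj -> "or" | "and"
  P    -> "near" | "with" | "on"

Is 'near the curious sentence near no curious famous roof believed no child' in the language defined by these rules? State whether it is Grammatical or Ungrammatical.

For S → NP VP, no prefix of the string parses as an NP.

Ungrammatical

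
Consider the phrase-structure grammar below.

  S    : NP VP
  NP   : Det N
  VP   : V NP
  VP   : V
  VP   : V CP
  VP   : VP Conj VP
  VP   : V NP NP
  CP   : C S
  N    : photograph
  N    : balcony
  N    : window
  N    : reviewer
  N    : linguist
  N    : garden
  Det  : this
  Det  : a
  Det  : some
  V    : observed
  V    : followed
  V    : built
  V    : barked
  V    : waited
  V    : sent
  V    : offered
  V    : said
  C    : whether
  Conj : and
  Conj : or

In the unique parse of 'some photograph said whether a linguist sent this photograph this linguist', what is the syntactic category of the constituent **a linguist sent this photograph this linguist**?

S

S
  NP
    Det: some
    N: photograph
  VP
    V: said
    CP
      C: whether
      S
        NP
          Det: a
          N: linguist
        VP
          V: sent
          NP
            Det: this
            N: photograph
          NP
            Det: this
            N: linguist
The span 'a linguist sent this photograph this linguist' is the S node built by S → NP VP.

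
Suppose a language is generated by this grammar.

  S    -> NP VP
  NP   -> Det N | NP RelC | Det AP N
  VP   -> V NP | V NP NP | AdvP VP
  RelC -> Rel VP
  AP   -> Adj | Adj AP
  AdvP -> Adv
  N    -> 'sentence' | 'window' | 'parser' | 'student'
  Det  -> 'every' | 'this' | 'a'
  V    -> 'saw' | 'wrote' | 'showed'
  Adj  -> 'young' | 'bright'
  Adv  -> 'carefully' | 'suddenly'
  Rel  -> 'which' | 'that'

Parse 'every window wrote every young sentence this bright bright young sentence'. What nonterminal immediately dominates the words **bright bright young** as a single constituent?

AP

[S [NP [Det every] [N window]] [VP [V wrote] [NP [Det every] [AP [Adj young]] [N sentence]] [NP [Det this] [AP [Adj bright] [AP [Adj bright] [AP [Adj young]]]] [N sentence]]]]
The span 'bright bright young' is the AP node built by AP → Adj AP.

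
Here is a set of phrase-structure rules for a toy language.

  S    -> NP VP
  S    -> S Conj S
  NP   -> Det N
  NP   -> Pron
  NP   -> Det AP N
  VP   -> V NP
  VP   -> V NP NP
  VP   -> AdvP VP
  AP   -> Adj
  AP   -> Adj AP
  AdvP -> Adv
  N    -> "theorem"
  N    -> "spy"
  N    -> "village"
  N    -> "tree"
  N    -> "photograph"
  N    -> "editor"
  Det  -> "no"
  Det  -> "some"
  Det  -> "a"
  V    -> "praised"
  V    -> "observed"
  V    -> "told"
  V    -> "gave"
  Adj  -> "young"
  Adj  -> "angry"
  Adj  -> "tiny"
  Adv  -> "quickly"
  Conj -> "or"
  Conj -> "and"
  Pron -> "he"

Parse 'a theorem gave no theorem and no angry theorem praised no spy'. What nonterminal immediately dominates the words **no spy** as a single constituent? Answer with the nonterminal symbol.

NP

[S [S [NP [Det a] [N theorem]] [VP [V gave] [NP [Det no] [N theorem]]]] [Conj and] [S [NP [Det no] [AP [Adj angry]] [N theorem]] [VP [V praised] [NP [Det no] [N spy]]]]]
The span 'no spy' is the NP node built by NP → Det N.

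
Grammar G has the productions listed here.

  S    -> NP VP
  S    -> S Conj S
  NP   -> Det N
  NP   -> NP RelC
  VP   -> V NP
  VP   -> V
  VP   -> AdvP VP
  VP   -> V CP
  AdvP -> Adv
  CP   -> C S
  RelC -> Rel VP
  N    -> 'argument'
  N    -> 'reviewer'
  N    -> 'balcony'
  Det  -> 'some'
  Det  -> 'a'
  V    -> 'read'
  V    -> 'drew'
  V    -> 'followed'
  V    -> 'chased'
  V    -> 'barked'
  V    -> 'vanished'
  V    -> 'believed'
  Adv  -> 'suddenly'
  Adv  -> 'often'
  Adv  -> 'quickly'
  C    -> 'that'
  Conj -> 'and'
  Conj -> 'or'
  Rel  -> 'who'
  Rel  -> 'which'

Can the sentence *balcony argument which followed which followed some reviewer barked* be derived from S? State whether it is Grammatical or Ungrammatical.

Ungrammatical

An N word can never sit immediately before an N word in any string this grammar generates, so the substring 'balcony argument' rules out a derivation.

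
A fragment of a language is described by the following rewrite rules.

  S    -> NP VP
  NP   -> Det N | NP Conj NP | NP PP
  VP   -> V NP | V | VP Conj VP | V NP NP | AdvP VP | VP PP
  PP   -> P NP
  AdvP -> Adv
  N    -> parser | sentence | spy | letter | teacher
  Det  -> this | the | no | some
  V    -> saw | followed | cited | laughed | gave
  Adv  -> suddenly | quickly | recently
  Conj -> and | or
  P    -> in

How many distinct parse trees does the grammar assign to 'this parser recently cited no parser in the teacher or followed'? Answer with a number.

Two of the 5 distinct bracketings:
[S [NP [Det this] [N parser]] [VP [VP [AdvP [Adv recently]] [VP [V cited] [NP [NP [Det no] [N parser]] [PP [P in] [NP [Det the] [N teacher]]]]]] [Conj or] [VP [V followed]]]]
[S [NP [Det this] [N parser]] [VP [VP [AdvP [Adv recently]] [VP [VP [V cited] [NP [Det no] [N parser]]] [PP [P in] [NP [Det the] [N teacher]]]]] [Conj or] [VP [V followed]]]]
The difference turns on whether NP → NP PP is used at the relevant span, versus an alternative expansion of NP.

5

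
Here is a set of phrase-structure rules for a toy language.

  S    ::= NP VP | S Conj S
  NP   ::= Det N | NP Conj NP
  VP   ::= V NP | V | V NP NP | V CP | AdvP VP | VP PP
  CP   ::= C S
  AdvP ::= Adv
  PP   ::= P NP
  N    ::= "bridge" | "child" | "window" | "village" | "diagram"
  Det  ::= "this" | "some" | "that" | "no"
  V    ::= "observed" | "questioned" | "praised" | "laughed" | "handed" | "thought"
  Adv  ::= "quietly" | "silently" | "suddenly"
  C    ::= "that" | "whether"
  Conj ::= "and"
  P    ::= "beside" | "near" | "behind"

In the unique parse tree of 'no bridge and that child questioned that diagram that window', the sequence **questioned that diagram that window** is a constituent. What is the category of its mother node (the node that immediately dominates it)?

[S [NP [NP [Det no] [N bridge]] [Conj and] [NP [Det that] [N child]]] [VP [V questioned] [NP [Det that] [N diagram]] [NP [Det that] [N window]]]]
The span 'questioned that diagram that window' is the VP node built by VP → V NP NP.
Its mother is the S built by S → NP VP.

S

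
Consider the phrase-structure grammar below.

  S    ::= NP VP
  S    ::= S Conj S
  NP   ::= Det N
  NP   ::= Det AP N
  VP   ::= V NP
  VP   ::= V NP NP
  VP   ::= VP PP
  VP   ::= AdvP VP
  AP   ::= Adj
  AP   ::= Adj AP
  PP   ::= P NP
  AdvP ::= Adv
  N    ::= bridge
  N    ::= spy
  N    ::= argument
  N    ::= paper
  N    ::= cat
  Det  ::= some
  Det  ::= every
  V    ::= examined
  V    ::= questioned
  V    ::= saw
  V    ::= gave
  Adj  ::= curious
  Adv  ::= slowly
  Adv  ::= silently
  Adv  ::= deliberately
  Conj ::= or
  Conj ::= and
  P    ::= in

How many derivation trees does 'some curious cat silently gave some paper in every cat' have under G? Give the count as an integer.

2

The two bracketings:
[S [NP [Det some] [AP [Adj curious]] [N cat]] [VP [VP [AdvP [Adv silently]] [VP [V gave] [NP [Det some] [N paper]]]] [PP [P in] [NP [Det every] [N cat]]]]]
[S [NP [Det some] [AP [Adj curious]] [N cat]] [VP [AdvP [Adv silently]] [VP [VP [V gave] [NP [Det some] [N paper]]] [PP [P in] [NP [Det every] [N cat]]]]]]
The trees differ in how a recursive rule is bracketed over the same span.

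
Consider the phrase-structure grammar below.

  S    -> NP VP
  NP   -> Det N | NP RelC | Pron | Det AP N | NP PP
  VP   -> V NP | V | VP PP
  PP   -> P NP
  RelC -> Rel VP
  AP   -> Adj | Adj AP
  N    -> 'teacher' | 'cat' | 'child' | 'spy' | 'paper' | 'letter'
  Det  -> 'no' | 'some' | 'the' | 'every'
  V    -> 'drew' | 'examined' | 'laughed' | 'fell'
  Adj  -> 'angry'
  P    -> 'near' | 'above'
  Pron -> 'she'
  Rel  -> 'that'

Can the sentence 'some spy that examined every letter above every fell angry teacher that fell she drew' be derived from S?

Ungrammatical

A Det word can never sit immediately before a V word in any string this grammar generates, so the substring 'every fell' rules out a derivation.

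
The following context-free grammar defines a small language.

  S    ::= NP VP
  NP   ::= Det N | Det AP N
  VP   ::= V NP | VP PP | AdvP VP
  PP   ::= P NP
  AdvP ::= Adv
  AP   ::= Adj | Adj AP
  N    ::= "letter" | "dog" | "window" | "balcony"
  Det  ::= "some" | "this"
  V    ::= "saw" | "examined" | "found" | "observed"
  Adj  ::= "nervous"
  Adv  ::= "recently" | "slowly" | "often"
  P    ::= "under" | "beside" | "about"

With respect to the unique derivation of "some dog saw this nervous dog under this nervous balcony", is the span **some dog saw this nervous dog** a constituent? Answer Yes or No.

[S [NP [Det some] [N dog]] [VP [VP [V saw] [NP [Det this] [AP [Adj nervous]] [N dog]]] [PP [P under] [NP [Det this] [AP [Adj nervous]] [N balcony]]]]]
The smallest constituent containing 'some dog saw this nervous dog' is the S spanning 'some dog saw this nervous dog under this nervous balcony'; no single node in the tree dominates exactly the given words.

No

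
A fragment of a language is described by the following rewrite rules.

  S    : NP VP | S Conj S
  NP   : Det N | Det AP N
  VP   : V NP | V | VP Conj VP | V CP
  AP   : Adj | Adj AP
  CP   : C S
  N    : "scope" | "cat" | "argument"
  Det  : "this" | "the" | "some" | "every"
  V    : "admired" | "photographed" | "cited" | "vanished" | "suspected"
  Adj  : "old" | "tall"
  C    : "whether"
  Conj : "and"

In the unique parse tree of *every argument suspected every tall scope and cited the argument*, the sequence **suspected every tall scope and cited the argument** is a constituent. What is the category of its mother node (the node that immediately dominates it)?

S
  NP
    Det: every
    N: argument
  VP
    VP
      V: suspected
      NP
        Det: every
        AP
          Adj: tall
        N: scope
    Conj: and
    VP
      V: cited
      NP
        Det: the
        N: argument
The span 'suspected every tall scope and cited the argument' is the VP node built by VP → VP Conj VP.
Its mother is the S built by S → NP VP.

S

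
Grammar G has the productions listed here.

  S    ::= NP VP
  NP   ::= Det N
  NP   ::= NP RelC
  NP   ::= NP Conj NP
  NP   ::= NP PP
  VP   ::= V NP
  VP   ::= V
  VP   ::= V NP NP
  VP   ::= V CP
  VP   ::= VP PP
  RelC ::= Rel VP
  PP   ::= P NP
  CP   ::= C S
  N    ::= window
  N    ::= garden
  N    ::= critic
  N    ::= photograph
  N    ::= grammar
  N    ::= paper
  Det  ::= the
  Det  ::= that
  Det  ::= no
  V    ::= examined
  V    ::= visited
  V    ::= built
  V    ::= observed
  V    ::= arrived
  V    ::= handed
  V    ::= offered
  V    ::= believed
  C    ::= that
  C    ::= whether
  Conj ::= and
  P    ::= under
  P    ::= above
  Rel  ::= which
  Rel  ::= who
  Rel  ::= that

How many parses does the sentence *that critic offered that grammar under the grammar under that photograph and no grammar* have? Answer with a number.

9

Two of the 9 distinct bracketings:
[S [NP [Det that] [N critic]] [VP [V offered] [NP [NP [NP [Det that] [N grammar]] [PP [P under] [NP [NP [Det the] [N grammar]] [PP [P under] [NP [Det that] [N photograph]]]]]] [Conj and] [NP [Det no] [N grammar]]]]]
[S [NP [Det that] [N critic]] [VP [V offered] [NP [NP [NP [NP [Det that] [N grammar]] [PP [P under] [NP [Det the] [N grammar]]]] [PP [P under] [NP [Det that] [N photograph]]]] [Conj and] [NP [Det no] [N grammar]]]]]
The trees differ in how a recursive rule is bracketed over the same span.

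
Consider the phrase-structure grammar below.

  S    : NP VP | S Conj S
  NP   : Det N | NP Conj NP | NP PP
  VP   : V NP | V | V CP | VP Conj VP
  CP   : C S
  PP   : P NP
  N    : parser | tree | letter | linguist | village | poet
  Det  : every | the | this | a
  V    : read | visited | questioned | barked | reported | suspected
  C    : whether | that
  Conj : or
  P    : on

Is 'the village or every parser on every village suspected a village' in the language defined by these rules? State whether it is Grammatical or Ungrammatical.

[S [NP [NP [Det the] [N village]] [Conj or] [NP [NP [Det every] [N parser]] [PP [P on] [NP [Det every] [N village]]]]] [VP [V suspected] [NP [Det a] [N village]]]]
The bracketing above is licensed at every node by one of the given productions, with S at the root.

Grammatical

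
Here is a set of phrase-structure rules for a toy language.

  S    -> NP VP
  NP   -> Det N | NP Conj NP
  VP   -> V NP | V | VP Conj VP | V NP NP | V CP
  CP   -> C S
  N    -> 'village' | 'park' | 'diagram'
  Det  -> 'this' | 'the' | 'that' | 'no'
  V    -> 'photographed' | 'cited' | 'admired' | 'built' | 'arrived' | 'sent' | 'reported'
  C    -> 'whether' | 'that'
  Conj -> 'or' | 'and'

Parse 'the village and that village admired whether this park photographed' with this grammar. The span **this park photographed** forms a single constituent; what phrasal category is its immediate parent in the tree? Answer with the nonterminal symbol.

S
  NP
    NP
      Det: the
      N: village
    Conj: and
    NP
      Det: that
      N: village
  VP
    V: admired
    CP
      C: whether
      S
        NP
          Det: this
          N: park
        VP
          V: photographed
The span 'this park photographed' is the S node built by S → NP VP.
Its mother is the CP built by CP → C S.

CP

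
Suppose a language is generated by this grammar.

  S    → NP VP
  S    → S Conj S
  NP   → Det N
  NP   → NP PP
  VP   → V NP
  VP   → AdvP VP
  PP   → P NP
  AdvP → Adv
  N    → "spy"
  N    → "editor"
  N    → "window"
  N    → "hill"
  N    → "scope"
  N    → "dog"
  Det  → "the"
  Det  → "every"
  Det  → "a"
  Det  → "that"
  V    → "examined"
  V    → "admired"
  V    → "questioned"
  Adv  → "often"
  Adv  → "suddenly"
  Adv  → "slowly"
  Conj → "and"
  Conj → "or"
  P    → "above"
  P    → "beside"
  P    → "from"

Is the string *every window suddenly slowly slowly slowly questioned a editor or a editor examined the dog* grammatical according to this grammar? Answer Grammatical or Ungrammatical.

Grammatical

S
  S
    NP
      Det: every
      N: window
    VP
      AdvP
        Adv: suddenly
      VP
        AdvP
          Adv: slowly
        VP
          AdvP
            Adv: slowly
          VP
            AdvP
              Adv: slowly
            VP
              V: questioned
              NP
                Det: a
                N: editor
  Conj: or
  S
    NP
      Det: a
      N: editor
    VP
      V: examined
      NP
        Det: the
        N: dog
Every word is introduced by a lexical rule and the phrasal rules combine the resulting categories into a single S.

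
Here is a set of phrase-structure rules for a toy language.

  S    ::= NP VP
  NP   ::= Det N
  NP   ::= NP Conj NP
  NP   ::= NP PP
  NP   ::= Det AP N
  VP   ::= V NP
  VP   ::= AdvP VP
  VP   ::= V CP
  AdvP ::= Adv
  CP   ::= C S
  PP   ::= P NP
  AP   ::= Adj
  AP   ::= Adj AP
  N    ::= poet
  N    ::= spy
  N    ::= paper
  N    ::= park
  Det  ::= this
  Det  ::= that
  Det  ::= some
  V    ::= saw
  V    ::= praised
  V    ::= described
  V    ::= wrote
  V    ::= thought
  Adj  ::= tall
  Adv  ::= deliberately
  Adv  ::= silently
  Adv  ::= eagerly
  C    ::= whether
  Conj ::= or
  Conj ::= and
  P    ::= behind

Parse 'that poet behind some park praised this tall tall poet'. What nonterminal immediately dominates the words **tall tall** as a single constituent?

AP

S
  NP
    NP
      Det: that
      N: poet
    PP
      P: behind
      NP
        Det: some
        N: park
  VP
    V: praised
    NP
      Det: this
      AP
        Adj: tall
        AP
          Adj: tall
      N: poet
The span 'tall tall' is the AP node built by AP → Adj AP.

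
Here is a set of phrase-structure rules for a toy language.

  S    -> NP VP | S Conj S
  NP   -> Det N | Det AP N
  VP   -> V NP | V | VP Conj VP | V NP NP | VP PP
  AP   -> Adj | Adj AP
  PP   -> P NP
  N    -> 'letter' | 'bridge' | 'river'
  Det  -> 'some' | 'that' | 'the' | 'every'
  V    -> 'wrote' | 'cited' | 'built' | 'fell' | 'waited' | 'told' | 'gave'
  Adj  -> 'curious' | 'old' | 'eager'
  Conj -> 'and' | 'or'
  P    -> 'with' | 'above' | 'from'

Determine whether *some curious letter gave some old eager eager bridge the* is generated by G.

Ungrammatical

For S → NP VP, the only prefix that parses as NP is 'some curious letter', but the remainder 'gave some old eager eager bridge the' is not a VP under these rules. The alternative S rule S → S Conj S likewise has no satisfying split.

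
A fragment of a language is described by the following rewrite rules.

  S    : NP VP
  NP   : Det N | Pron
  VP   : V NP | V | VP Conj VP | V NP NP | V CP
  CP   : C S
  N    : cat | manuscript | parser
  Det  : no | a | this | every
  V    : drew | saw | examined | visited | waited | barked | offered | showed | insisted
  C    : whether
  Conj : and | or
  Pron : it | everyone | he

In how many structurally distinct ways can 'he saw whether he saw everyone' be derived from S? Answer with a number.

[S [NP [Pron he]] [VP [V saw] [CP [C whether] [S [NP [Pron he]] [VP [V saw] [NP [Pron everyone]]]]]]]
No rule offers an alternative attachment or grouping for any span, so this is the only derivation.

1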